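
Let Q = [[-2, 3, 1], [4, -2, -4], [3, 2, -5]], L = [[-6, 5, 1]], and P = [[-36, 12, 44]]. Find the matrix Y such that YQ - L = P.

YQ = P + L = [[-42, 17, 45]].
Right-multiplying both sides by Q⁻¹ gives Y = (P + L)Q⁻¹.
det Q = 2; the adjugate gives Q⁻¹ = [[9, 17/2, -5], [4, 7/2, -2], [7, 13/2, -4]].
Y = (P + L)Q⁻¹ = [[5, -5, -4]].

Y = [[5, -5, -4]]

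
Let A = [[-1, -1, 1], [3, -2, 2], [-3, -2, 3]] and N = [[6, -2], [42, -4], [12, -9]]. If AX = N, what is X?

X = [[6, 0], [-6, -3], [6, -5]]

Since A multiplies X on the left, X = A⁻¹N.
det A = 5; the adjugate gives A⁻¹ = [[-2/5, 1/5, 0], [-3, 0, 1], [-12/5, 1/5, 1]].
X = A⁻¹N = [[-2/5, 1/5, 0], [-3, 0, 1], [-12/5, 1/5, 1]] · [[6, -2], [42, -4], [12, -9]] = [[6, 0], [-6, -3], [6, -5]].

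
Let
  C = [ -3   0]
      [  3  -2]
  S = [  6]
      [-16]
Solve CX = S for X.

X = [[-2], [5]]

Left-multiplying both sides by C⁻¹ gives X = C⁻¹S.
det C = 6; the adjugate gives C⁻¹ = [[-1/3, 0], [-1/2, -1/2]].
X = C⁻¹S = [[-1/3, 0], [-1/2, -1/2]] · [[6], [-16]] = [[-2], [5]].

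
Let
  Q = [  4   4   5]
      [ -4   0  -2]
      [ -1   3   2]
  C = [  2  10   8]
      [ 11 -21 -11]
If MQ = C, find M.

Since Q sits to the right of M, M = CQ⁻¹.
Q has determinant 4; Q⁻¹ = [[3/2, 7/4, -2], [5/2, 13/4, -3], [-3, -4, 4]].
M = CQ⁻¹ = [[2, 10, 8], [11, -21, -11]] · [[3/2, 7/4, -2], [5/2, 13/4, -3], [-3, -4, 4]] = [[4, 4, -2], [-3, -5, -3]].

M = [[4, 4, -2], [-3, -5, -3]]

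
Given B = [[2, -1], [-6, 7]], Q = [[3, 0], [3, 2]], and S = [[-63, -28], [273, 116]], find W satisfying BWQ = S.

W = [[-2, -5], [3, 4]]

Isolating W: multiply by B⁻¹ from the left and Q⁻¹ from the right, so W = B⁻¹SQ⁻¹.
B has determinant 8; B⁻¹ = [[7/8, 1/8], [3/4, 1/4]].
Q has determinant 6; Q⁻¹ = [[1/3, 0], [-1/2, 1/2]].
B⁻¹S = [[-21, -10], [21, 8]].
W = (B⁻¹S)Q⁻¹ = [[-2, -5], [3, 4]].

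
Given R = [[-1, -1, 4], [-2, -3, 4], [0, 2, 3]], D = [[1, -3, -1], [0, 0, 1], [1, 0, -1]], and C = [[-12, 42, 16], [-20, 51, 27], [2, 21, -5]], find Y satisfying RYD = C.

Y = [[1, 3, -1], [1, -3, 3], [-3, 1, 1]]

Y = R⁻¹CD⁻¹ (apply R⁻¹ on the left and D⁻¹ on the right).
R has determinant -5; R⁻¹ = [[17/5, -11/5, -8/5], [-6/5, 3/5, 4/5], [4/5, -2/5, -1/5]].
det D = -3, so D⁻¹ = [[0, 1, 1], [-1/3, 0, 1/3], [0, 1, 0]].
R⁻¹C = [[0, -3, 3], [4, -3, -7], [-2, 9, 3]].
Y = (R⁻¹C)D⁻¹ = [[1, 3, -1], [1, -3, 3], [-3, 1, 1]].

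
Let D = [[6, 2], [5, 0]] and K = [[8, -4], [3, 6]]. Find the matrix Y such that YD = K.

Y = [[-2, 4], [3, -3]]

D is on the right of Y, so right-multiply by D⁻¹: Y = KD⁻¹.
D has determinant -10; D⁻¹ = [[0, 1/5], [1/2, -3/5]].
Y = KD⁻¹ = [[8, -4], [3, 6]] · [[0, 1/5], [1/2, -3/5]] = [[-2, 4], [3, -3]].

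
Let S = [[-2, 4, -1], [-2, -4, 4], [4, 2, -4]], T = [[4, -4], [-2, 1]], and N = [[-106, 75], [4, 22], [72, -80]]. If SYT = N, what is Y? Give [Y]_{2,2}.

Isolating Y: multiply by S⁻¹ from the left and T⁻¹ from the right, so Y = S⁻¹NT⁻¹.
det S = 4, so S⁻¹ = [[2, 7/2, 3], [2, 3, 5/2], [3, 5, 4]].
det T = -4, so T⁻¹ = [[-1/4, -1], [-1/2, -1]].
S⁻¹N = [[18, -13], [-20, 16], [-10, 15]].
Y = (S⁻¹N)T⁻¹ = [[2, -5], [-3, 4], [-5, -5]].

4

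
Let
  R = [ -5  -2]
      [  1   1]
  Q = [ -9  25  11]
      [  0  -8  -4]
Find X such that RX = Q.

X = [[3, -3, -1], [-3, -5, -3]]

Left-multiplying both sides by R⁻¹ gives X = R⁻¹Q.
det R = -3; the adjugate gives R⁻¹ = [[-1/3, -2/3], [1/3, 5/3]].
X = R⁻¹Q = [[-1/3, -2/3], [1/3, 5/3]] · [[-9, 25, 11], [0, -8, -4]] = [[3, -3, -1], [-3, -5, -3]].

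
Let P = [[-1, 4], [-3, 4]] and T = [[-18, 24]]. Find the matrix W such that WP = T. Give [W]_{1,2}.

6

Since P sits to the right of W, W = TP⁻¹.
det P = 8; the adjugate gives P⁻¹ = [[1/2, -1/2], [3/8, -1/8]].
W = TP⁻¹ = [[-18, 24]] · [[1/2, -1/2], [3/8, -1/8]] = [[0, 6]].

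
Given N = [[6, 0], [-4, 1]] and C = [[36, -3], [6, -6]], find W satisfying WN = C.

W = [[4, -3], [-3, -6]]

N is on the right of W, so right-multiply by N⁻¹: W = CN⁻¹.
det N = 6, so N⁻¹ = [[1/6, 0], [2/3, 1]].
W = CN⁻¹ = [[36, -3], [6, -6]] · [[1/6, 0], [2/3, 1]] = [[4, -3], [-3, -6]].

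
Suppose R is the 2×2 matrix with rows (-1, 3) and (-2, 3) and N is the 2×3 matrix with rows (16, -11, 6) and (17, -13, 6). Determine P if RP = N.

P = [[-1, 2, 0], [5, -3, 2]]

Left-multiplying both sides by R⁻¹ gives P = R⁻¹N.
R has determinant 3; R⁻¹ = [[1, -1], [2/3, -1/3]].
P = R⁻¹N = [[1, -1], [2/3, -1/3]] · [[16, -11, 6], [17, -13, 6]] = [[-1, 2, 0], [5, -3, 2]].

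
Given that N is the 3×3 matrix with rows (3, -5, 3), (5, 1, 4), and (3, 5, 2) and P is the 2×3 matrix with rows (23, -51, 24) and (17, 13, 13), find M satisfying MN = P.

M = [[6, 4, -5], [3, -2, 6]]

N is on the right of M, so right-multiply by N⁻¹: M = PN⁻¹.
det N = 2; the adjugate gives N⁻¹ = [[-9, 25/2, -23/2], [1, -3/2, 3/2], [11, -15, 14]].
M = PN⁻¹ = [[23, -51, 24], [17, 13, 13]] · [[-9, 25/2, -23/2], [1, -3/2, 3/2], [11, -15, 14]] = [[6, 4, -5], [3, -2, 6]].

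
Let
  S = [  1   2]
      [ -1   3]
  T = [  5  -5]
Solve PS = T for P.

Right-multiplying both sides by S⁻¹ gives P = TS⁻¹.
det S = 5; the adjugate gives S⁻¹ = [[3/5, -2/5], [1/5, 1/5]].
P = TS⁻¹ = [[5, -5]] · [[3/5, -2/5], [1/5, 1/5]] = [[2, -3]].

P = [[2, -3]]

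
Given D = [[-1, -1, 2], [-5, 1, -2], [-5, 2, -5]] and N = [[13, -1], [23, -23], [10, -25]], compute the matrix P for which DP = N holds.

P = [[-6, 4], [5, -5], [6, -1]]

D is on the left of P, so left-multiply by D⁻¹: P = D⁻¹N.
det D = 6, so D⁻¹ = [[-1/6, -1/6, 0], [-5/2, 5/2, -2], [-5/6, 7/6, -1]].
P = D⁻¹N = [[-1/6, -1/6, 0], [-5/2, 5/2, -2], [-5/6, 7/6, -1]] · [[13, -1], [23, -23], [10, -25]] = [[-6, 4], [5, -5], [6, -1]].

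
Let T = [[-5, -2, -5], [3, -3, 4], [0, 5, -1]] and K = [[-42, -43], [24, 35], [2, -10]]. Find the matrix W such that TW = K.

W = [[5, 4], [1, -1], [3, 5]]

Left-multiplying both sides by T⁻¹ gives W = T⁻¹K.
det T = 4, so T⁻¹ = [[-17/4, -27/4, -23/4], [3/4, 5/4, 5/4], [15/4, 25/4, 21/4]].
W = T⁻¹K = [[-17/4, -27/4, -23/4], [3/4, 5/4, 5/4], [15/4, 25/4, 21/4]] · [[-42, -43], [24, 35], [2, -10]] = [[5, 4], [1, -1], [3, 5]].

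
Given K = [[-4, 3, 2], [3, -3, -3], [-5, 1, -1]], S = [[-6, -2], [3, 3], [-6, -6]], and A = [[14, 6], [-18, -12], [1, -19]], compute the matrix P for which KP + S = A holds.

P = [[-1, 2], [4, 2], [2, 5]]

KP = A − S = [[20, 8], [-21, -15], [7, -13]].
K is on the left of P, so left-multiply by K⁻¹: P = K⁻¹(A − S).
K has determinant 6; K⁻¹ = [[1, 5/6, -1/2], [3, 7/3, -1], [-2, -11/6, 1/2]].
P = K⁻¹(A − S) = [[-1, 2], [4, 2], [2, 5]].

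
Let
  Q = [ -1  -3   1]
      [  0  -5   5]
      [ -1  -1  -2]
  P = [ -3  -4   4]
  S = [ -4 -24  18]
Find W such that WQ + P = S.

WQ = S − P = [[-1, -20, 14]].
Right-multiplying both sides by Q⁻¹ gives W = (S − P)Q⁻¹.
det Q = -5; the adjugate gives Q⁻¹ = [[-3, 7/5, 2], [1, -3/5, -1], [1, -2/5, -1]].
W = (S − P)Q⁻¹ = [[-3, 5, 4]].

W = [[-3, 5, 4]]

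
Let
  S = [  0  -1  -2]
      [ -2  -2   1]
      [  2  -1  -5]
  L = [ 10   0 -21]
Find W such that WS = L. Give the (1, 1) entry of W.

4

Right-multiplying both sides by S⁻¹ gives W = LS⁻¹.
det S = -4, so S⁻¹ = [[-11/4, 3/4, 5/4], [2, -1, -1], [-3/2, 1/2, 1/2]].
W = LS⁻¹ = [[10, 0, -21]] · [[-11/4, 3/4, 5/4], [2, -1, -1], [-3/2, 1/2, 1/2]] = [[4, -3, 2]].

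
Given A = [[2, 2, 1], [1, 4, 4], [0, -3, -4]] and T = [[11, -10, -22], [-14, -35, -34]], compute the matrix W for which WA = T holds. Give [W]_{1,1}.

Since A sits to the right of W, W = TA⁻¹.
det A = -3, so A⁻¹ = [[4/3, -5/3, -4/3], [-4/3, 8/3, 7/3], [1, -2, -2]].
W = TA⁻¹ = [[11, -10, -22], [-14, -35, -34]] · [[4/3, -5/3, -4/3], [-4/3, 8/3, 7/3], [1, -2, -2]] = [[6, -1, 6], [-6, -2, 5]].

6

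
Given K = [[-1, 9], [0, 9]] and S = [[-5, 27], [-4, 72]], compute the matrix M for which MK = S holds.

M = [[5, -2], [4, 4]]

Right-multiplying both sides by K⁻¹ gives M = SK⁻¹.
K has determinant -9; K⁻¹ = [[-1, 1], [0, 1/9]].
M = SK⁻¹ = [[-5, 27], [-4, 72]] · [[-1, 1], [0, 1/9]] = [[5, -2], [4, 4]].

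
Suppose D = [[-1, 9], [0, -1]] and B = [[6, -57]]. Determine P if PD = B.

P = [[-6, 3]]

Right-multiplying both sides by D⁻¹ gives P = BD⁻¹.
det D = 1, so D⁻¹ = [[-1, -9], [0, -1]].
P = BD⁻¹ = [[6, -57]] · [[-1, -9], [0, -1]] = [[-6, 3]].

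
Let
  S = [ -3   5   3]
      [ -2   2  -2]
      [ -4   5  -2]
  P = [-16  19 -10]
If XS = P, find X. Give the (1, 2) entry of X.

Right-multiplying both sides by S⁻¹ gives X = PS⁻¹.
det S = -4, so S⁻¹ = [[-3/2, -25/4, 4], [-1, -9/2, 3], [1/2, 5/4, -1]].
X = PS⁻¹ = [[-16, 19, -10]] · [[-3/2, -25/4, 4], [-1, -9/2, 3], [1/2, 5/4, -1]] = [[0, 2, 3]].

2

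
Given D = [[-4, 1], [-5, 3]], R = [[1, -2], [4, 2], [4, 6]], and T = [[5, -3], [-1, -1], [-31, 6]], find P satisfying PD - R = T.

PD = T + R = [[6, -5], [3, 1], [-27, 12]].
D is on the right of P, so right-multiply by D⁻¹: P = (T + R)D⁻¹.
det D = -7; the adjugate gives D⁻¹ = [[-3/7, 1/7], [-5/7, 4/7]].
P = (T + R)D⁻¹ = [[1, -2], [-2, 1], [3, 3]].

P = [[1, -2], [-2, 1], [3, 3]]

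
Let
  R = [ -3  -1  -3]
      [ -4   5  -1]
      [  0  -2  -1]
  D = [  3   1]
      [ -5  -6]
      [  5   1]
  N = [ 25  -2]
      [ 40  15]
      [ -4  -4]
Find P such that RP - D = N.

RP = N + D = [[28, -1], [35, 9], [1, -3]].
Left-multiplying both sides by R⁻¹ gives P = R⁻¹(N + D).
det R = 1; the adjugate gives R⁻¹ = [[-7, 5, 16], [-4, 3, 9], [8, -6, -19]].
P = R⁻¹(N + D) = [[-5, 4], [2, 4], [-5, -5]].

P = [[-5, 4], [2, 4], [-5, -5]]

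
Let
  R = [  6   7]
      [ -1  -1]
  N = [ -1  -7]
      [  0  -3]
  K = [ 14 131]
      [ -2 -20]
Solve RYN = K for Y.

Isolating Y: multiply by R⁻¹ from the left and N⁻¹ from the right, so Y = R⁻¹KN⁻¹.
R has determinant 1; R⁻¹ = [[-1, -7], [1, 6]].
det N = 3, so N⁻¹ = [[-1, 7/3], [0, -1/3]].
R⁻¹K = [[0, 9], [2, 11]].
Y = (R⁻¹K)N⁻¹ = [[0, -3], [-2, 1]].

Y = [[0, -3], [-2, 1]]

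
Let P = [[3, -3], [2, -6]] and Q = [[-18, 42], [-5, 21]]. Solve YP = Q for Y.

Right-multiplying both sides by P⁻¹ gives Y = QP⁻¹.
P has determinant -12; P⁻¹ = [[1/2, -1/4], [1/6, -1/4]].
Y = QP⁻¹ = [[-18, 42], [-5, 21]] · [[1/2, -1/4], [1/6, -1/4]] = [[-2, -6], [1, -4]].

Y = [[-2, -6], [1, -4]]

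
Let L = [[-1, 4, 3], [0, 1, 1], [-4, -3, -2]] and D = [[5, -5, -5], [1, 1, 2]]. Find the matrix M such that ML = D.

M = [[-1, -4, -1], [-1, 5, 0]]

L is on the right of M, so right-multiply by L⁻¹: M = DL⁻¹.
det L = -5, so L⁻¹ = [[-1/5, 1/5, -1/5], [4/5, -14/5, -1/5], [-4/5, 19/5, 1/5]].
M = DL⁻¹ = [[5, -5, -5], [1, 1, 2]] · [[-1/5, 1/5, -1/5], [4/5, -14/5, -1/5], [-4/5, 19/5, 1/5]] = [[-1, -4, -1], [-1, 5, 0]].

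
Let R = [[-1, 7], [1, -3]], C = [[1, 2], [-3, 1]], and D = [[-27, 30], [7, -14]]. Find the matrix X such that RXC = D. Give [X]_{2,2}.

Isolating X: multiply by R⁻¹ from the left and C⁻¹ from the right, so X = R⁻¹DC⁻¹.
det R = -4, so R⁻¹ = [[3/4, 7/4], [1/4, 1/4]].
det C = 7; the adjugate gives C⁻¹ = [[1/7, -2/7], [3/7, 1/7]].
R⁻¹D = [[-8, -2], [-5, 4]].
X = (R⁻¹D)C⁻¹ = [[-2, 2], [1, 2]].

2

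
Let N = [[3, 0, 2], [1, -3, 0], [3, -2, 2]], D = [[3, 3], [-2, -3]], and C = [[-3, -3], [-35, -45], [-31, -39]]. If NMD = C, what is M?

M = [[1, -2], [2, -4], [-2, 3]]

Left-multiply by N⁻¹ and right-multiply by D⁻¹: M = N⁻¹CD⁻¹.
N has determinant -4; N⁻¹ = [[3/2, 1, -3/2], [1/2, 0, -1/2], [-7/4, -3/2, 9/4]].
D has determinant -3; D⁻¹ = [[1, 1], [-2/3, -1]].
N⁻¹C = [[7, 9], [14, 18], [-12, -15]].
M = (N⁻¹C)D⁻¹ = [[1, -2], [2, -4], [-2, 3]].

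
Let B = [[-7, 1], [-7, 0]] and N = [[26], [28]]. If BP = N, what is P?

P = [[-4], [-2]]

Since B multiplies P on the left, P = B⁻¹N.
det B = 7, so B⁻¹ = [[0, -1/7], [1, -1]].
P = B⁻¹N = [[0, -1/7], [1, -1]] · [[26], [28]] = [[-4], [-2]].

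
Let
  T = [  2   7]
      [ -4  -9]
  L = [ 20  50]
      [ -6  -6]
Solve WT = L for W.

W = [[2, -4], [3, 3]]

T is on the right of W, so right-multiply by T⁻¹: W = LT⁻¹.
T has determinant 10; T⁻¹ = [[-9/10, -7/10], [2/5, 1/5]].
W = LT⁻¹ = [[20, 50], [-6, -6]] · [[-9/10, -7/10], [2/5, 1/5]] = [[2, -4], [3, 3]].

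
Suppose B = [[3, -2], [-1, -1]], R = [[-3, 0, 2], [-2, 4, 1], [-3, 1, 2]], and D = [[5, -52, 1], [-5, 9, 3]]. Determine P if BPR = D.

Left-multiply by B⁻¹ and right-multiply by R⁻¹: P = B⁻¹DR⁻¹.
det B = -5; the adjugate gives B⁻¹ = [[1/5, -2/5], [-1/5, -3/5]].
det R = -1; the adjugate gives R⁻¹ = [[-7, -2, 8], [-1, 0, 1], [-10, -3, 12]].
B⁻¹D = [[3, -14, -1], [2, 5, -2]].
P = (B⁻¹D)R⁻¹ = [[3, -3, -2], [1, 2, -3]].

P = [[3, -3, -2], [1, 2, -3]]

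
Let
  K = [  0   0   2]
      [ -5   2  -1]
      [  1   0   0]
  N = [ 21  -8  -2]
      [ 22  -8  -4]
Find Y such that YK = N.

Y = [[-3, -4, 1], [-4, -4, 2]]

Since K sits to the right of Y, Y = NK⁻¹.
det K = -4, so K⁻¹ = [[0, 0, 1], [1/4, 1/2, 5/2], [1/2, 0, 0]].
Y = NK⁻¹ = [[21, -8, -2], [22, -8, -4]] · [[0, 0, 1], [1/4, 1/2, 5/2], [1/2, 0, 0]] = [[-3, -4, 1], [-4, -4, 2]].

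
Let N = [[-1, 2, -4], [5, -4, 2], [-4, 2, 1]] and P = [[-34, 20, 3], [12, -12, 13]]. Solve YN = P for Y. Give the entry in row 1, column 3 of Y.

5

Right-multiplying both sides by N⁻¹ gives Y = PN⁻¹.
det N = 6, so N⁻¹ = [[-4/3, -5/3, -2], [-13/6, -17/6, -3], [-1, -1, -1]].
Y = PN⁻¹ = [[-34, 20, 3], [12, -12, 13]] · [[-4/3, -5/3, -2], [-13/6, -17/6, -3], [-1, -1, -1]] = [[-1, -3, 5], [-3, 1, -1]].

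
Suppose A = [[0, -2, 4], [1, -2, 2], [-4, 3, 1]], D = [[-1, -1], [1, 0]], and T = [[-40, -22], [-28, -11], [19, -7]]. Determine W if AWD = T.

W = [[-3, -5], [-3, 3], [4, -3]]

W = A⁻¹TD⁻¹ (apply A⁻¹ on the left and D⁻¹ on the right).
det A = -2, so A⁻¹ = [[4, -7, -2], [9/2, -8, -2], [5/2, -4, -1]].
det D = 1, so D⁻¹ = [[0, 1], [-1, -1]].
A⁻¹T = [[-2, 3], [6, 3], [-7, -4]].
W = (A⁻¹T)D⁻¹ = [[-3, -5], [-3, 3], [4, -3]].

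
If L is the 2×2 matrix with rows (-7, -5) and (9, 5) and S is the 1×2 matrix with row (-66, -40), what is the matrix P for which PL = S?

Right-multiplying both sides by L⁻¹ gives P = SL⁻¹.
L has determinant 10; L⁻¹ = [[1/2, 1/2], [-9/10, -7/10]].
P = SL⁻¹ = [[-66, -40]] · [[1/2, 1/2], [-9/10, -7/10]] = [[3, -5]].

P = [[3, -5]]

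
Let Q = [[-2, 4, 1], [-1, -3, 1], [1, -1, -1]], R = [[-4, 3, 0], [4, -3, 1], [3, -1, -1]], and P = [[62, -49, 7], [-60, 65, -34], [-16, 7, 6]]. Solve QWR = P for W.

W = Q⁻¹PR⁻¹ (apply Q⁻¹ on the left and R⁻¹ on the right).
det Q = -4, so Q⁻¹ = [[-1, -3/4, -7/4], [0, -1/4, -1/4], [-1, -1/2, -5/2]].
det R = 5, so R⁻¹ = [[4/5, 3/5, 3/5], [7/5, 4/5, 4/5], [1, 1, 0]].
Q⁻¹P = [[11, -12, 8], [19, -18, 7], [8, -1, -5]].
W = (Q⁻¹P)R⁻¹ = [[0, 5, -3], [-3, 4, -3], [0, -1, 4]].

W = [[0, 5, -3], [-3, 4, -3], [0, -1, 4]]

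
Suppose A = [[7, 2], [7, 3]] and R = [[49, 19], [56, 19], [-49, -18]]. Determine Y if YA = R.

A is on the right of Y, so right-multiply by A⁻¹: Y = RA⁻¹.
det A = 7, so A⁻¹ = [[3/7, -2/7], [-1, 1]].
Y = RA⁻¹ = [[49, 19], [56, 19], [-49, -18]] · [[3/7, -2/7], [-1, 1]] = [[2, 5], [5, 3], [-3, -4]].

Y = [[2, 5], [5, 3], [-3, -4]]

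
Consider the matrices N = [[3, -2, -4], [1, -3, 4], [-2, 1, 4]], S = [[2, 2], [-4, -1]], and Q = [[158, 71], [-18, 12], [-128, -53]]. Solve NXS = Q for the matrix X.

X = [[3, -1], [-4, 3], [-1, 5]]

Isolating X: multiply by N⁻¹ from the left and S⁻¹ from the right, so X = N⁻¹QS⁻¹.
det N = -4; the adjugate gives N⁻¹ = [[4, -1, 5], [3, -1, 4], [5/4, -1/4, 7/4]].
det S = 6; the adjugate gives S⁻¹ = [[-1/6, -1/3], [2/3, 1/3]].
N⁻¹Q = [[10, 7], [-20, -11], [-22, -7]].
X = (N⁻¹Q)S⁻¹ = [[3, -1], [-4, 3], [-1, 5]].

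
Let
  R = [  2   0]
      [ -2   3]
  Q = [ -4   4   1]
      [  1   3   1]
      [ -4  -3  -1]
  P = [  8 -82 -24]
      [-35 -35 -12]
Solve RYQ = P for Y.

Left-multiply by R⁻¹ and right-multiply by Q⁻¹: Y = R⁻¹PQ⁻¹.
det R = 6, so R⁻¹ = [[1/2, 0], [1/3, 1/3]].
Q has determinant -3; Q⁻¹ = [[0, -1/3, -1/3], [1, -8/3, -5/3], [-3, 28/3, 16/3]].
R⁻¹P = [[4, -41, -12], [-9, -39, -12]].
Y = (R⁻¹P)Q⁻¹ = [[-5, -4, 3], [-3, -5, 4]].

Y = [[-5, -4, 3], [-3, -5, 4]]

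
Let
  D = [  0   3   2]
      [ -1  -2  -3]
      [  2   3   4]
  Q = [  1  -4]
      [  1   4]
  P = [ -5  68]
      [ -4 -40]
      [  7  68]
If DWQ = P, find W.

Isolating W: multiply by D⁻¹ from the left and Q⁻¹ from the right, so W = D⁻¹PQ⁻¹.
D has determinant -4; D⁻¹ = [[-1/4, 3/2, 5/4], [1/2, 1, 1/2], [-1/4, -3/2, -3/4]].
det Q = 8; the adjugate gives Q⁻¹ = [[1/2, 1/2], [-1/8, 1/8]].
D⁻¹P = [[4, 8], [-3, 28], [2, -8]].
W = (D⁻¹P)Q⁻¹ = [[1, 3], [-5, 2], [2, 0]].

W = [[1, 3], [-5, 2], [2, 0]]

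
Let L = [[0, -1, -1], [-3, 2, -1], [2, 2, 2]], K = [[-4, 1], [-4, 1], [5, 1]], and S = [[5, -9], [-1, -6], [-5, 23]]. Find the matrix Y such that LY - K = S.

LY = S + K = [[1, -8], [-5, -5], [0, 24]].
Since L multiplies Y on the left, Y = L⁻¹(S + K).
L has determinant 6; L⁻¹ = [[1, 0, 1/2], [2/3, 1/3, 1/2], [-5/3, -1/3, -1/2]].
Y = L⁻¹(S + K) = [[1, 4], [-1, 5], [0, 3]].

Y = [[1, 4], [-1, 5], [0, 3]]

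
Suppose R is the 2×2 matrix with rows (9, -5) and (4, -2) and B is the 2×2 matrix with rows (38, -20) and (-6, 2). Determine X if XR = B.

Since R sits to the right of X, X = BR⁻¹.
det R = 2, so R⁻¹ = [[-1, 5/2], [-2, 9/2]].
X = BR⁻¹ = [[38, -20], [-6, 2]] · [[-1, 5/2], [-2, 9/2]] = [[2, 5], [2, -6]].

X = [[2, 5], [2, -6]]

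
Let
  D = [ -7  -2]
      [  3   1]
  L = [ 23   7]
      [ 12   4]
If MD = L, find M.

Right-multiplying both sides by D⁻¹ gives M = LD⁻¹.
det D = -1; the adjugate gives D⁻¹ = [[-1, -2], [3, 7]].
M = LD⁻¹ = [[23, 7], [12, 4]] · [[-1, -2], [3, 7]] = [[-2, 3], [0, 4]].

M = [[-2, 3], [0, 4]]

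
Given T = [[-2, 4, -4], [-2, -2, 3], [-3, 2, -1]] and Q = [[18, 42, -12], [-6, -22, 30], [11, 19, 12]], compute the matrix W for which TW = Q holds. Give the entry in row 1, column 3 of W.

Left-multiplying both sides by T⁻¹ gives W = T⁻¹Q.
det T = 4; the adjugate gives T⁻¹ = [[-1, -1, 1], [-11/4, -5/2, 7/2], [-5/2, -2, 3]].
W = T⁻¹Q = [[-1, -1, 1], [-11/4, -5/2, 7/2], [-5/2, -2, 3]] · [[18, 42, -12], [-6, -22, 30], [11, 19, 12]] = [[-1, -1, -6], [4, 6, 0], [0, -4, 6]].

-6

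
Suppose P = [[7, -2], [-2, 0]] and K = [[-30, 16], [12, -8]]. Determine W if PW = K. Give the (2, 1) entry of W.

Left-multiplying both sides by P⁻¹ gives W = P⁻¹K.
P has determinant -4; P⁻¹ = [[0, -1/2], [-1/2, -7/4]].
W = P⁻¹K = [[0, -1/2], [-1/2, -7/4]] · [[-30, 16], [12, -8]] = [[-6, 4], [-6, 6]].

-6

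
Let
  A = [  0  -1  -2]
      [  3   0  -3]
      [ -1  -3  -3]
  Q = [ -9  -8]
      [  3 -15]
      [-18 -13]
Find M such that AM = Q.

Left-multiplying both sides by A⁻¹ gives M = A⁻¹Q.
det A = 6; the adjugate gives A⁻¹ = [[-3/2, 1/2, 1/2], [2, -1/3, -1], [-3/2, 1/6, 1/2]].
M = A⁻¹Q = [[-3/2, 1/2, 1/2], [2, -1/3, -1], [-3/2, 1/6, 1/2]] · [[-9, -8], [3, -15], [-18, -13]] = [[6, -2], [-1, 2], [5, 3]].

M = [[6, -2], [-1, 2], [5, 3]]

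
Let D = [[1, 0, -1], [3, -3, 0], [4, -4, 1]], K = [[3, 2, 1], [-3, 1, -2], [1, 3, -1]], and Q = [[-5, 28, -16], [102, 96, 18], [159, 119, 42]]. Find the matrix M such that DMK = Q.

M = D⁻¹QK⁻¹ (apply D⁻¹ on the left and K⁻¹ on the right).
det D = -3; the adjugate gives D⁻¹ = [[1, -4/3, 1], [1, -5/3, 1], [0, -4/3, 1]].
det K = -5, so K⁻¹ = [[-1, -1, 1], [1, 4/5, -3/5], [2, 7/5, -9/5]].
D⁻¹Q = [[18, 19, 2], [-16, -13, -4], [23, -9, 18]].
M = (D⁻¹Q)K⁻¹ = [[5, 0, 3], [-5, 0, -1], [4, -5, -4]].

M = [[5, 0, 3], [-5, 0, -1], [4, -5, -4]]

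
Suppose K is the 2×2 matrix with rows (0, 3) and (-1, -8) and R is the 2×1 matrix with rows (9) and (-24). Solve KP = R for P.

P = [[0], [3]]

Since K multiplies P on the left, P = K⁻¹R.
det K = 3, so K⁻¹ = [[-8/3, -1], [1/3, 0]].
P = K⁻¹R = [[-8/3, -1], [1/3, 0]] · [[9], [-24]] = [[0], [3]].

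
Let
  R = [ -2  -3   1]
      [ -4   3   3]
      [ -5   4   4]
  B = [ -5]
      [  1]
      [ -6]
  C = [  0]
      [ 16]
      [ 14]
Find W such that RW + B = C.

RW = C − B = [[5], [15], [20]].
Left-multiplying both sides by R⁻¹ gives W = R⁻¹(C − B).
R has determinant -4; R⁻¹ = [[0, -4, 3], [-1/4, 3/4, -1/2], [1/4, -23/4, 9/2]].
W = R⁻¹(C − B) = [[0], [0], [5]].

W = [[0], [0], [5]]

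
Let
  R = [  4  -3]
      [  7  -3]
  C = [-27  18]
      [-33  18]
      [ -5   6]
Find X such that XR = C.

X = [[-5, -1], [-3, -3], [-3, 1]]

Right-multiplying both sides by R⁻¹ gives X = CR⁻¹.
R has determinant 9; R⁻¹ = [[-1/3, 1/3], [-7/9, 4/9]].
X = CR⁻¹ = [[-27, 18], [-33, 18], [-5, 6]] · [[-1/3, 1/3], [-7/9, 4/9]] = [[-5, -1], [-3, -3], [-3, 1]].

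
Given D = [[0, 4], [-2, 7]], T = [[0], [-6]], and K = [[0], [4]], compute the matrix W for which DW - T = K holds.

DW = K + T = [[0], [-2]].
Left-multiplying both sides by D⁻¹ gives W = D⁻¹(K + T).
det D = 8; the adjugate gives D⁻¹ = [[7/8, -1/2], [1/4, 0]].
W = D⁻¹(K + T) = [[1], [0]].

W = [[1], [0]]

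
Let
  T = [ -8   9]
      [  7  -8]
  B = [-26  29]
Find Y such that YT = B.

Y = [[5, 2]]

Since T sits to the right of Y, Y = BT⁻¹.
T has determinant 1; T⁻¹ = [[-8, -9], [-7, -8]].
Y = BT⁻¹ = [[-26, 29]] · [[-8, -9], [-7, -8]] = [[5, 2]].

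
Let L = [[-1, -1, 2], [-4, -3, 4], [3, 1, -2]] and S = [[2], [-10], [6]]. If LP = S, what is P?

P = [[4], [6], [6]]

Left-multiplying both sides by L⁻¹ gives P = L⁻¹S.
L has determinant 4; L⁻¹ = [[1/2, 0, 1/2], [1, -1, -1], [5/4, -1/2, -1/4]].
P = L⁻¹S = [[1/2, 0, 1/2], [1, -1, -1], [5/4, -1/2, -1/4]] · [[2], [-10], [6]] = [[4], [6], [6]].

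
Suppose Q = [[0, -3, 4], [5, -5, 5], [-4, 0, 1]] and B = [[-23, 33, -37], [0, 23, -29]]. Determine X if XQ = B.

Q is on the right of X, so right-multiply by Q⁻¹: X = BQ⁻¹.
Q has determinant -5; Q⁻¹ = [[1, -3/5, -1], [5, -16/5, -4], [4, -12/5, -3]].
X = BQ⁻¹ = [[-23, 33, -37], [0, 23, -29]] · [[1, -3/5, -1], [5, -16/5, -4], [4, -12/5, -3]] = [[-6, -3, 2], [-1, -4, -5]].

X = [[-6, -3, 2], [-1, -4, -5]]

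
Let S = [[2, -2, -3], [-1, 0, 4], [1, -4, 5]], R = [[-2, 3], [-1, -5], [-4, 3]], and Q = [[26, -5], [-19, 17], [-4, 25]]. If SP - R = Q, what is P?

SP = Q + R = [[24, -2], [-20, 12], [-8, 28]].
Since S multiplies P on the left, P = S⁻¹(Q + R).
det S = 2; the adjugate gives S⁻¹ = [[8, 11, -4], [9/2, 13/2, -5/2], [2, 3, -1]].
P = S⁻¹(Q + R) = [[4, 4], [-2, -1], [-4, 4]].

P = [[4, 4], [-2, -1], [-4, 4]]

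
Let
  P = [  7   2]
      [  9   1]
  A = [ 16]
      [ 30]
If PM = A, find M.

Left-multiplying both sides by P⁻¹ gives M = P⁻¹A.
det P = -11; the adjugate gives P⁻¹ = [[-1/11, 2/11], [9/11, -7/11]].
M = P⁻¹A = [[-1/11, 2/11], [9/11, -7/11]] · [[16], [30]] = [[4], [-6]].

M = [[4], [-6]]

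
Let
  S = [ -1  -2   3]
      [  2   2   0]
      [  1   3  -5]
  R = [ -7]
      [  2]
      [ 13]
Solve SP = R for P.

P = [[-5], [6], [0]]

Left-multiplying both sides by S⁻¹ gives P = S⁻¹R.
det S = 2, so S⁻¹ = [[-5, -1/2, -3], [5, 1, 3], [2, 1/2, 1]].
P = S⁻¹R = [[-5, -1/2, -3], [5, 1, 3], [2, 1/2, 1]] · [[-7], [2], [13]] = [[-5], [6], [0]].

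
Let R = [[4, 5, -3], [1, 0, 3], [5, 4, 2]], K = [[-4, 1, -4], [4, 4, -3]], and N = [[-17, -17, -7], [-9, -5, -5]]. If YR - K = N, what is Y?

Y = [[0, -1, -4], [3, 3, -4]]

YR = N + K = [[-21, -16, -11], [-5, -1, -8]].
Right-multiplying both sides by R⁻¹ gives Y = (N + K)R⁻¹.
det R = 5; the adjugate gives R⁻¹ = [[-12/5, -22/5, 3], [13/5, 23/5, -3], [4/5, 9/5, -1]].
Y = (N + K)R⁻¹ = [[0, -1, -4], [3, 3, -4]].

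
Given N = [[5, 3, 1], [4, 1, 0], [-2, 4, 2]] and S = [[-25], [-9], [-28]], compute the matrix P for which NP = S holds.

P = [[-1], [-5], [-5]]

Left-multiplying both sides by N⁻¹ gives P = N⁻¹S.
det N = 4; the adjugate gives N⁻¹ = [[1/2, -1/2, -1/4], [-2, 3, 1], [9/2, -13/2, -7/4]].
P = N⁻¹S = [[1/2, -1/2, -1/4], [-2, 3, 1], [9/2, -13/2, -7/4]] · [[-25], [-9], [-28]] = [[-1], [-5], [-5]].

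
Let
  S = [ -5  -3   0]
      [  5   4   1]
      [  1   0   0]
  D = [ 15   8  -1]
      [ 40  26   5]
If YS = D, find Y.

Y = [[-4, -1, 0], [-2, 5, 5]]

S is on the right of Y, so right-multiply by S⁻¹: Y = DS⁻¹.
det S = -3; the adjugate gives S⁻¹ = [[0, 0, 1], [-1/3, 0, -5/3], [4/3, 1, 5/3]].
Y = DS⁻¹ = [[15, 8, -1], [40, 26, 5]] · [[0, 0, 1], [-1/3, 0, -5/3], [4/3, 1, 5/3]] = [[-4, -1, 0], [-2, 5, 5]].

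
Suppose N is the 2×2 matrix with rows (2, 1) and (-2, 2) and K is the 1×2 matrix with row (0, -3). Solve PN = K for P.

Right-multiplying both sides by N⁻¹ gives P = KN⁻¹.
det N = 6; the adjugate gives N⁻¹ = [[1/3, -1/6], [1/3, 1/3]].
P = KN⁻¹ = [[0, -3]] · [[1/3, -1/6], [1/3, 1/3]] = [[-1, -1]].

P = [[-1, -1]]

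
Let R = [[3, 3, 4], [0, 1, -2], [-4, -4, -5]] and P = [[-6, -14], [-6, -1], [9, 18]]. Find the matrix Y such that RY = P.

Y = [[-6, 3], [0, -5], [3, -2]]

Left-multiplying both sides by R⁻¹ gives Y = R⁻¹P.
R has determinant 1; R⁻¹ = [[-13, -1, -10], [8, 1, 6], [4, 0, 3]].
Y = R⁻¹P = [[-13, -1, -10], [8, 1, 6], [4, 0, 3]] · [[-6, -14], [-6, -1], [9, 18]] = [[-6, 3], [0, -5], [3, -2]].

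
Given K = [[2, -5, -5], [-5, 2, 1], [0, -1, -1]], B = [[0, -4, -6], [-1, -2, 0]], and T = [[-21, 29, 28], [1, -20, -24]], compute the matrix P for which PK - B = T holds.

PK = T + B = [[-21, 25, 22], [0, -22, -24]].
Since K sits to the right of P, P = (T + B)K⁻¹.
det K = -2; the adjugate gives K⁻¹ = [[1/2, 0, -5/2], [5/2, 1, -23/2], [-5/2, -1, 21/2]].
P = (T + B)K⁻¹ = [[-3, 3, -4], [5, 2, 1]].

P = [[-3, 3, -4], [5, 2, 1]]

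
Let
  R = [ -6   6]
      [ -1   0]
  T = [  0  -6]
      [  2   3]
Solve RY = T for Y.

R is on the left of Y, so left-multiply by R⁻¹: Y = R⁻¹T.
R has determinant 6; R⁻¹ = [[0, -1], [1/6, -1]].
Y = R⁻¹T = [[0, -1], [1/6, -1]] · [[0, -6], [2, 3]] = [[-2, -3], [-2, -4]].

Y = [[-2, -3], [-2, -4]]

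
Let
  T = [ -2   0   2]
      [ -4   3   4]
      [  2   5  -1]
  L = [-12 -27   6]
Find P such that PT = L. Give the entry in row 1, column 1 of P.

Since T sits to the right of P, P = LT⁻¹.
det T = -6, so T⁻¹ = [[23/6, -5/3, 1], [-2/3, 1/3, 0], [13/3, -5/3, 1]].
P = LT⁻¹ = [[-12, -27, 6]] · [[23/6, -5/3, 1], [-2/3, 1/3, 0], [13/3, -5/3, 1]] = [[-2, 1, -6]].

-2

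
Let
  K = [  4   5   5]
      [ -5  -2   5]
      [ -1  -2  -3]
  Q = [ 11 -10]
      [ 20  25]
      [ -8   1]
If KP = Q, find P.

P = [[-1, 0], [0, -5], [3, 3]]

Left-multiplying both sides by K⁻¹ gives P = K⁻¹Q.
det K = 4; the adjugate gives K⁻¹ = [[4, 5/4, 35/4], [-5, -7/4, -45/4], [2, 3/4, 17/4]].
P = K⁻¹Q = [[4, 5/4, 35/4], [-5, -7/4, -45/4], [2, 3/4, 17/4]] · [[11, -10], [20, 25], [-8, 1]] = [[-1, 0], [0, -5], [3, 3]].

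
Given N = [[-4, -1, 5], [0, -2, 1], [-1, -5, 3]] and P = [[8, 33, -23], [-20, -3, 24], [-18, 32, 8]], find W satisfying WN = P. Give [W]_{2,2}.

Right-multiplying both sides by N⁻¹ gives W = PN⁻¹.
det N = -5; the adjugate gives N⁻¹ = [[1/5, 22/5, -9/5], [1/5, 7/5, -4/5], [2/5, 19/5, -8/5]].
W = PN⁻¹ = [[8, 33, -23], [-20, -3, 24], [-18, 32, 8]] · [[1/5, 22/5, -9/5], [1/5, 7/5, -4/5], [2/5, 19/5, -8/5]] = [[-1, -6, -4], [5, -1, 0], [6, -4, -6]].

-1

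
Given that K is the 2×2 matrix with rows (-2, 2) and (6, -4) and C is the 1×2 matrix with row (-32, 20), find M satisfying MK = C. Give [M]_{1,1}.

-2

Since K sits to the right of M, M = CK⁻¹.
det K = -4, so K⁻¹ = [[1, 1/2], [3/2, 1/2]].
M = CK⁻¹ = [[-32, 20]] · [[1, 1/2], [3/2, 1/2]] = [[-2, -6]].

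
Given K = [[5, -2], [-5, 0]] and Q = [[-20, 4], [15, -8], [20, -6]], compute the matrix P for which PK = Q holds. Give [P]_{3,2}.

Since K sits to the right of P, P = QK⁻¹.
det K = -10; the adjugate gives K⁻¹ = [[0, -1/5], [-1/2, -1/2]].
P = QK⁻¹ = [[-20, 4], [15, -8], [20, -6]] · [[0, -1/5], [-1/2, -1/2]] = [[-2, 2], [4, 1], [3, -1]].

-1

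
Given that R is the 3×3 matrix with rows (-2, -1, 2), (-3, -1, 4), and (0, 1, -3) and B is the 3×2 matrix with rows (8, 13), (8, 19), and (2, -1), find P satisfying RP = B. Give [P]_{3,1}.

-2

Since R multiplies P on the left, P = R⁻¹B.
det R = 5; the adjugate gives R⁻¹ = [[-1/5, -1/5, -2/5], [-9/5, 6/5, 2/5], [-3/5, 2/5, -1/5]].
P = R⁻¹B = [[-1/5, -1/5, -2/5], [-9/5, 6/5, 2/5], [-3/5, 2/5, -1/5]] · [[8, 13], [8, 19], [2, -1]] = [[-4, -6], [-4, -1], [-2, 0]].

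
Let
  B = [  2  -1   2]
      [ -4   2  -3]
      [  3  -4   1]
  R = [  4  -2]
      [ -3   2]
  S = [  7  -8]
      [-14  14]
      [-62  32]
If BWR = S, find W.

W = [[3, -2], [5, -3], [-3, -4]]

Isolating W: multiply by B⁻¹ from the left and R⁻¹ from the right, so W = B⁻¹SR⁻¹.
B has determinant 5; B⁻¹ = [[-2, -7/5, -1/5], [-1, -4/5, -2/5], [2, 1, 0]].
det R = 2; the adjugate gives R⁻¹ = [[1, 1], [3/2, 2]].
B⁻¹S = [[18, -10], [29, -16], [0, -2]].
W = (B⁻¹S)R⁻¹ = [[3, -2], [5, -3], [-3, -4]].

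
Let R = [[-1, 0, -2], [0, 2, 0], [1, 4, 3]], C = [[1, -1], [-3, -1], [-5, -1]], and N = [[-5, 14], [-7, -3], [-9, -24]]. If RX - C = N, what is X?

RX = N + C = [[-4, 13], [-10, -4], [-14, -25]].
Since R multiplies X on the left, X = R⁻¹(N + C).
R has determinant -2; R⁻¹ = [[-3, 4, -2], [0, 1/2, 0], [1, -2, 1]].
X = R⁻¹(N + C) = [[0, -5], [-5, -2], [2, -4]].

X = [[0, -5], [-5, -2], [2, -4]]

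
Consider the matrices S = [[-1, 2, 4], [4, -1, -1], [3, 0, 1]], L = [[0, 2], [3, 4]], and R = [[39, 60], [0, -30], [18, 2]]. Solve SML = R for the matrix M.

M = S⁻¹RL⁻¹ (apply S⁻¹ on the left and L⁻¹ on the right).
det S = -1; the adjugate gives S⁻¹ = [[1, 2, -2], [7, 13, -15], [-3, -6, 7]].
det L = -6; the adjugate gives L⁻¹ = [[-2/3, 1/3], [1/2, 0]].
S⁻¹R = [[3, -4], [3, 0], [9, 14]].
M = (S⁻¹R)L⁻¹ = [[-4, 1], [-2, 1], [1, 3]].

M = [[-4, 1], [-2, 1], [1, 3]]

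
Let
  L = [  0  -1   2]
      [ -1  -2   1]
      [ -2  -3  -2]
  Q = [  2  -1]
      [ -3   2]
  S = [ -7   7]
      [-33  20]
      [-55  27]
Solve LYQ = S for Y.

Isolating Y: multiply by L⁻¹ from the left and Q⁻¹ from the right, so Y = L⁻¹SQ⁻¹.
det L = 2; the adjugate gives L⁻¹ = [[7/2, -4, 3/2], [-2, 2, -1], [-1/2, 1, -1/2]].
Q has determinant 1; Q⁻¹ = [[2, 1], [3, 2]].
L⁻¹S = [[25, -15], [3, -1], [-2, 3]].
Y = (L⁻¹S)Q⁻¹ = [[5, -5], [3, 1], [5, 4]].

Y = [[5, -5], [3, 1], [5, 4]]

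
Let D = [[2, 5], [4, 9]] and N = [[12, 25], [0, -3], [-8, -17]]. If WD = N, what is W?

W = [[-4, 5], [-6, 3], [2, -3]]

Since D sits to the right of W, W = ND⁻¹.
D has determinant -2; D⁻¹ = [[-9/2, 5/2], [2, -1]].
W = ND⁻¹ = [[12, 25], [0, -3], [-8, -17]] · [[-9/2, 5/2], [2, -1]] = [[-4, 5], [-6, 3], [2, -3]].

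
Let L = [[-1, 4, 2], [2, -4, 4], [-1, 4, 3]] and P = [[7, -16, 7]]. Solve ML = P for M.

M = [[2, 3, -3]]

Since L sits to the right of M, M = PL⁻¹.
det L = -4; the adjugate gives L⁻¹ = [[7, 1, -6], [5/2, 1/4, -2], [-1, 0, 1]].
M = PL⁻¹ = [[7, -16, 7]] · [[7, 1, -6], [5/2, 1/4, -2], [-1, 0, 1]] = [[2, 3, -3]].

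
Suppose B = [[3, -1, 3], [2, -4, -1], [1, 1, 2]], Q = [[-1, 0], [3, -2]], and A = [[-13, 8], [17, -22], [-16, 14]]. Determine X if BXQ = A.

X = [[4, -4], [-1, -5], [-4, 1]]

Left-multiply by B⁻¹ and right-multiply by Q⁻¹: X = B⁻¹AQ⁻¹.
det B = 2, so B⁻¹ = [[-7/2, 5/2, 13/2], [-5/2, 3/2, 9/2], [3, -2, -5]].
det Q = 2, so Q⁻¹ = [[-1, 0], [-3/2, -1/2]].
B⁻¹A = [[-16, 8], [-14, 10], [7, -2]].
X = (B⁻¹A)Q⁻¹ = [[4, -4], [-1, -5], [-4, 1]].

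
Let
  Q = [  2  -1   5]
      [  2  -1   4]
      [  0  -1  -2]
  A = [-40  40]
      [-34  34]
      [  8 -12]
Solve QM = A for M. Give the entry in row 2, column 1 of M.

Left-multiplying both sides by Q⁻¹ gives M = Q⁻¹A.
det Q = -2, so Q⁻¹ = [[-3, 7/2, -1/2], [-2, 2, -1], [1, -1, 0]].
M = Q⁻¹A = [[-3, 7/2, -1/2], [-2, 2, -1], [1, -1, 0]] · [[-40, 40], [-34, 34], [8, -12]] = [[-3, 5], [4, 0], [-6, 6]].

4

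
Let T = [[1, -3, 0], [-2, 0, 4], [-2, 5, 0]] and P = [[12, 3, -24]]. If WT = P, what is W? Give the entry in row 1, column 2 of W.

-6

Right-multiplying both sides by T⁻¹ gives W = PT⁻¹.
det T = 4, so T⁻¹ = [[-5, 0, -3], [-2, 0, -1], [-5/2, 1/4, -3/2]].
W = PT⁻¹ = [[12, 3, -24]] · [[-5, 0, -3], [-2, 0, -1], [-5/2, 1/4, -3/2]] = [[-6, -6, -3]].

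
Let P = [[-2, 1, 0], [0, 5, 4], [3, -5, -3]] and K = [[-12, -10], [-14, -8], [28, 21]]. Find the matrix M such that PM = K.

M = [[5, 5], [-2, 0], [-1, -2]]

P is on the left of M, so left-multiply by P⁻¹: M = P⁻¹K.
det P = 2, so P⁻¹ = [[5/2, 3/2, 2], [6, 3, 4], [-15/2, -7/2, -5]].
M = P⁻¹K = [[5/2, 3/2, 2], [6, 3, 4], [-15/2, -7/2, -5]] · [[-12, -10], [-14, -8], [28, 21]] = [[5, 5], [-2, 0], [-1, -2]].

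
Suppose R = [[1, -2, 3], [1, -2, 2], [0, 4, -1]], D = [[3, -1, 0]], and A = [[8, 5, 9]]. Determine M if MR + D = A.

MR = A − D = [[5, 6, 9]].
Since R sits to the right of M, M = (A − D)R⁻¹.
R has determinant 4; R⁻¹ = [[-3/2, 5/2, 1/2], [1/4, -1/4, 1/4], [1, -1, 0]].
M = (A − D)R⁻¹ = [[3, 2, 4]].

M = [[3, 2, 4]]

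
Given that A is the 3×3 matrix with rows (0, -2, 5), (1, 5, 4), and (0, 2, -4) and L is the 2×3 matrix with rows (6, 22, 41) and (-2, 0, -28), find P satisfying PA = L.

P = [[1, 6, -3], [0, -2, 5]]

Since A sits to the right of P, P = LA⁻¹.
det A = 2; the adjugate gives A⁻¹ = [[-14, 1, -33/2], [2, 0, 5/2], [1, 0, 1]].
P = LA⁻¹ = [[6, 22, 41], [-2, 0, -28]] · [[-14, 1, -33/2], [2, 0, 5/2], [1, 0, 1]] = [[1, 6, -3], [0, -2, 5]].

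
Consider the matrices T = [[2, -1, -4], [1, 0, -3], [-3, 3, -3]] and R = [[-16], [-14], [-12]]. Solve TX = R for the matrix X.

X = [[-5], [-6], [3]]

Since T multiplies X on the left, X = T⁻¹R.
det T = -6; the adjugate gives T⁻¹ = [[-3/2, 5/2, -1/2], [-2, 3, -1/3], [-1/2, 1/2, -1/6]].
X = T⁻¹R = [[-3/2, 5/2, -1/2], [-2, 3, -1/3], [-1/2, 1/2, -1/6]] · [[-16], [-14], [-12]] = [[-5], [-6], [3]].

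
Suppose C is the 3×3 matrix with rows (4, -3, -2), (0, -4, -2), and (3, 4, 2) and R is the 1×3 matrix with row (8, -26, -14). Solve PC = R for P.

Right-multiplying both sides by C⁻¹ gives P = RC⁻¹.
C has determinant -6; C⁻¹ = [[0, 1/3, 1/3], [1, -7/3, -4/3], [-2, 25/6, 8/3]].
P = RC⁻¹ = [[8, -26, -14]] · [[0, 1/3, 1/3], [1, -7/3, -4/3], [-2, 25/6, 8/3]] = [[2, 5, 0]].

P = [[2, 5, 0]]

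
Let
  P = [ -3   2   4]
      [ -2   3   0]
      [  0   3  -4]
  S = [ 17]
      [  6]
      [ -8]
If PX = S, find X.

Since P multiplies X on the left, X = P⁻¹S.
P has determinant -4; P⁻¹ = [[3, -5, 3], [2, -3, 2], [3/2, -9/4, 5/4]].
X = P⁻¹S = [[3, -5, 3], [2, -3, 2], [3/2, -9/4, 5/4]] · [[17], [6], [-8]] = [[-3], [0], [2]].

X = [[-3], [0], [2]]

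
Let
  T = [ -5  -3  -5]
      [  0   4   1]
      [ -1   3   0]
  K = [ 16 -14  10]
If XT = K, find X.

T is on the right of X, so right-multiply by T⁻¹: X = KT⁻¹.
det T = -2, so T⁻¹ = [[3/2, 15/2, -17/2], [1/2, 5/2, -5/2], [-2, -9, 10]].
X = KT⁻¹ = [[16, -14, 10]] · [[3/2, 15/2, -17/2], [1/2, 5/2, -5/2], [-2, -9, 10]] = [[-3, -5, -1]].

X = [[-3, -5, -1]]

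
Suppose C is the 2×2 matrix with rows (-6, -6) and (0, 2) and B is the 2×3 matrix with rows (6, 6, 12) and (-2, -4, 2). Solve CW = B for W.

Left-multiplying both sides by C⁻¹ gives W = C⁻¹B.
det C = -12, so C⁻¹ = [[-1/6, -1/2], [0, 1/2]].
W = C⁻¹B = [[-1/6, -1/2], [0, 1/2]] · [[6, 6, 12], [-2, -4, 2]] = [[0, 1, -3], [-1, -2, 1]].

W = [[0, 1, -3], [-1, -2, 1]]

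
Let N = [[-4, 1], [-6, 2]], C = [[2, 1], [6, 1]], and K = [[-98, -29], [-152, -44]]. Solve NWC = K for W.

W = [[5, 2], [1, -2]]

Left-multiply by N⁻¹ and right-multiply by C⁻¹: W = N⁻¹KC⁻¹.
det N = -2, so N⁻¹ = [[-1, 1/2], [-3, 2]].
det C = -4, so C⁻¹ = [[-1/4, 1/4], [3/2, -1/2]].
N⁻¹K = [[22, 7], [-10, -1]].
W = (N⁻¹K)C⁻¹ = [[5, 2], [1, -2]].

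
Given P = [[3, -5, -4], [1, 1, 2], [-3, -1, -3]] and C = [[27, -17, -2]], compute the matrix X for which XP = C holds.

X = [[5, 6, -2]]

Since P sits to the right of X, X = CP⁻¹.
det P = 4, so P⁻¹ = [[-1/4, -11/4, -3/2], [-3/4, -21/4, -5/2], [1/2, 9/2, 2]].
X = CP⁻¹ = [[27, -17, -2]] · [[-1/4, -11/4, -3/2], [-3/4, -21/4, -5/2], [1/2, 9/2, 2]] = [[5, 6, -2]].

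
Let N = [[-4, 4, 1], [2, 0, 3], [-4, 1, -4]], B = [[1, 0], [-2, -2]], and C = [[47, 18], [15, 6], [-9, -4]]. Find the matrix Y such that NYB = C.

Y = [[-3, 0], [3, -2], [5, -1]]

Y = N⁻¹CB⁻¹ (apply N⁻¹ on the left and B⁻¹ on the right).
det N = -2, so N⁻¹ = [[3/2, -17/2, -6], [2, -10, -7], [-1, 6, 4]].
det B = -2, so B⁻¹ = [[1, 0], [-1, -1/2]].
N⁻¹C = [[-3, 0], [7, 4], [7, 2]].
Y = (N⁻¹C)B⁻¹ = [[-3, 0], [3, -2], [5, -1]].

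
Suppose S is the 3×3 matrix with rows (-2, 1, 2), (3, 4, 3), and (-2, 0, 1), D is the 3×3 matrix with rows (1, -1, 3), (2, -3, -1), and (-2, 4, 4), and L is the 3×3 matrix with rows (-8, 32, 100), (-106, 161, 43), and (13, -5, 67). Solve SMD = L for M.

M = [[-5, -5, -3], [-2, -4, 3], [5, -4, 1]]

Isolating M: multiply by S⁻¹ from the left and D⁻¹ from the right, so M = S⁻¹LD⁻¹.
det S = -1, so S⁻¹ = [[-4, 1, 5], [9, -2, -12], [-8, 2, 11]].
det D = 4, so D⁻¹ = [[-2, 4, 5/2], [-3/2, 5/2, 7/4], [1/2, -1/2, -1/4]].
S⁻¹L = [[-9, 8, -22], [-16, 26, 10], [-5, 11, 23]].
M = (S⁻¹L)D⁻¹ = [[-5, -5, -3], [-2, -4, 3], [5, -4, 1]].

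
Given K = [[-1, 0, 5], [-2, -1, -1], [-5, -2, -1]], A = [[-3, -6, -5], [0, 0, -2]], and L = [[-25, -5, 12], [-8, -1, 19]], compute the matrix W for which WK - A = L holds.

W = [[3, 5, 3], [3, -5, 3]]

WK = L + A = [[-28, -11, 7], [-8, -1, 17]].
Since K sits to the right of W, W = (L + A)K⁻¹.
K has determinant -4; K⁻¹ = [[1/4, 5/2, -5/4], [-3/4, -13/2, 11/4], [1/4, 1/2, -1/4]].
W = (L + A)K⁻¹ = [[3, 5, 3], [3, -5, 3]].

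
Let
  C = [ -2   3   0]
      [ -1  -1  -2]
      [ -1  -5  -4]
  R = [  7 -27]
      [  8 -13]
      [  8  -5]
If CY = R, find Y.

Y = [[1, 6], [3, -5], [-6, 6]]

C is on the left of Y, so left-multiply by C⁻¹: Y = C⁻¹R.
det C = 6, so C⁻¹ = [[-1, 2, -1], [-1/3, 4/3, -2/3], [2/3, -13/6, 5/6]].
Y = C⁻¹R = [[-1, 2, -1], [-1/3, 4/3, -2/3], [2/3, -13/6, 5/6]] · [[7, -27], [8, -13], [8, -5]] = [[1, 6], [3, -5], [-6, 6]].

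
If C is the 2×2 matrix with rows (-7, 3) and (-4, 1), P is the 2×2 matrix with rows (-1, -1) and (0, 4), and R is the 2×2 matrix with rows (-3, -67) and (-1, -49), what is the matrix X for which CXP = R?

X = [[0, 4], [1, 4]]

Left-multiply by C⁻¹ and right-multiply by P⁻¹: X = C⁻¹RP⁻¹.
det C = 5; the adjugate gives C⁻¹ = [[1/5, -3/5], [4/5, -7/5]].
det P = -4, so P⁻¹ = [[-1, -1/4], [0, 1/4]].
C⁻¹R = [[0, 16], [-1, 15]].
X = (C⁻¹R)P⁻¹ = [[0, 4], [1, 4]].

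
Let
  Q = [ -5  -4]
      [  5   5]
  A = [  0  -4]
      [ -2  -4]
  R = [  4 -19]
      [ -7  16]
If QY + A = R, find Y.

QY = R − A = [[4, -15], [-5, 20]].
Since Q multiplies Y on the left, Y = Q⁻¹(R − A).
det Q = -5; the adjugate gives Q⁻¹ = [[-1, -4/5], [1, 1]].
Y = Q⁻¹(R − A) = [[0, -1], [-1, 5]].

Y = [[0, -1], [-1, 5]]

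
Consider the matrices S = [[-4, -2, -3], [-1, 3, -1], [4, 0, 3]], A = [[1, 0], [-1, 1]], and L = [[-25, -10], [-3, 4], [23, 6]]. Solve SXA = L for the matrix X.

X = S⁻¹LA⁻¹ (apply S⁻¹ on the left and A⁻¹ on the right).
det S = 2, so S⁻¹ = [[9/2, 3, 11/2], [-1/2, 0, -1/2], [-6, -4, -7]].
A has determinant 1; A⁻¹ = [[1, 0], [1, 1]].
S⁻¹L = [[5, 0], [1, 2], [1, 2]].
X = (S⁻¹L)A⁻¹ = [[5, 0], [3, 2], [3, 2]].

X = [[5, 0], [3, 2], [3, 2]]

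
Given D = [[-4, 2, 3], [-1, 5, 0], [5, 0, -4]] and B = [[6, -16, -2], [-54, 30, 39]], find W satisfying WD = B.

Since D sits to the right of W, W = BD⁻¹.
D has determinant -3; D⁻¹ = [[20/3, -8/3, 5], [4/3, -1/3, 1], [25/3, -10/3, 6]].
W = BD⁻¹ = [[6, -16, -2], [-54, 30, 39]] · [[20/3, -8/3, 5], [4/3, -1/3, 1], [25/3, -10/3, 6]] = [[2, -4, 2], [5, 4, -6]].

W = [[2, -4, 2], [5, 4, -6]]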